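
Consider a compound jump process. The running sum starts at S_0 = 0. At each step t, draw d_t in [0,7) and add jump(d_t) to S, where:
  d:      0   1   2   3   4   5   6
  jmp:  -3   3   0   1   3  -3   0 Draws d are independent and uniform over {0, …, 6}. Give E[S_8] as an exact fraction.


8/7

Outcome values over d=0..6: [-3, 3, 0, 1, 3, -3, 0]
Σy = 1, Σy² = 37, M = 7
μ = 1/7 = 1/7,  σ² = 37/7 − (1/7)² = 258/49
E[S_8] = 0 + 8·(1/7) = 8/7


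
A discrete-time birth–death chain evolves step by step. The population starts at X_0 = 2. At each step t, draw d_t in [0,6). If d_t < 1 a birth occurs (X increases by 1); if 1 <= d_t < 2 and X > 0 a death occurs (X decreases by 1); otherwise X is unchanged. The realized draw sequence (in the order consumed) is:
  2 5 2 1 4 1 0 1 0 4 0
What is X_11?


t=0: X=2, d=2 → hold, X_1=2
t=1: X=2, d=5 → hold, X_2=2
t=2: X=2, d=2 → hold, X_3=2
t=3: X=2, d=1 → death, X_4=1
t=4: X=1, d=4 → hold, X_5=1
t=5: X=1, d=1 → death, X_6=0
t=6: X=0, d=0 → birth, X_7=1
t=7: X=1, d=1 → death, X_8=0
t=8: X=0, d=0 → birth, X_9=1
t=9: X=1, d=4 → hold, X_10=1
t=10: X=1, d=0 → birth, X_11=2

2


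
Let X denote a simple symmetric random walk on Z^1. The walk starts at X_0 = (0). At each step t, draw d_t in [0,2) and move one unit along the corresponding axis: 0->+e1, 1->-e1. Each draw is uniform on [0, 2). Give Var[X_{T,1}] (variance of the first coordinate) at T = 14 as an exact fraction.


Outcome values over d=0..1: [1, -1]
Σy = 0, Σy² = 2, M = 2
μ = 0/2 = 0,  σ² = 2/2 − (0)² = 1
Independent increments: Var[X_14] = 14·σ² = 14·(1) = 14

14


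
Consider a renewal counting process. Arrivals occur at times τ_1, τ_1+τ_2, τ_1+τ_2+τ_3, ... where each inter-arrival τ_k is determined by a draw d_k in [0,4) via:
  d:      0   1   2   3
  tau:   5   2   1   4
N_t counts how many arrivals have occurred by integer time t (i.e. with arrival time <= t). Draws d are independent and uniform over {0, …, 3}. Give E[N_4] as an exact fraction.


Inter-arrival values over d=0..3: [5, 2, 1, 4]
Each d has probability 1/4, so the pmf of τ is: f(1) = 1/4, f(2) = 1/4, f(4) = 1/4, f(5) = 1/4
Renewal equation for m(n) = E[N_n]: condition on τ_1 = k (if k <= n, one arrival plus a fresh copy on the remaining n−k steps): m(n) = F(n) + Σ_{k<=n} f(k)·m(n−k), where F(n) = P(τ <= n) and m(0) = 0
m(1) = F(1) = 1/4
m(2) = F(2) + f(1)·m(1) = 1/2 + 1/4·1/4 = 9/16
m(3) = F(3) + f(1)·m(2) + f(2)·m(1) = 1/2 + 1/4·9/16 + 1/4·1/4 = 45/64
m(4) = F(4) + f(1)·m(3) + f(2)·m(2) = 3/4 + 1/4·45/64 + 1/4·9/16 = 273/256
E[N_4] = m(4) = 273/256

273/256


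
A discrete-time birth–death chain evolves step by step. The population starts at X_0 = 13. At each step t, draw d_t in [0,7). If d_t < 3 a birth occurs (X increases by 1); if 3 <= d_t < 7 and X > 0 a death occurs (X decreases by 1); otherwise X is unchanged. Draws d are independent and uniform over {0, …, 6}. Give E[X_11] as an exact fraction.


80/7

X can drop by at most 1 per step and X_0 = 13 > T = 11, so X_t >= 13 − t >= 2 > 0 for every t <= 11: the floor at 0 (the 'and X > 0' condition) never binds. Hence X_11 = X_0 + Σ_{t<11} Y_t with i.i.d. increments Y_t = y(d_t) ∈ {+1, −1, 0}.
Outcome values over d=0..6: [1, 1, 1, -1, -1, -1, -1]
Σy = -1, Σy² = 7, M = 7
μ = -1/7 = -1/7,  σ² = 7/7 − (-1/7)² = 48/49
E[X_11] = 13 + 11·(-1/7) = 80/7


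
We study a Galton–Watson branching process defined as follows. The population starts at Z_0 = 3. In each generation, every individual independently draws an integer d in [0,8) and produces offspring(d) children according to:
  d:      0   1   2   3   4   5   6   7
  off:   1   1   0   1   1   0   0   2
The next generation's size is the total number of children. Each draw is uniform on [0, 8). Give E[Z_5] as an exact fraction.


729/1024

Outcome values over d=0..7: [1, 1, 0, 1, 1, 0, 0, 2]
Σy = 6, Σy² = 8, M = 8
μ = 6/8 = 3/4,  σ² = 8/8 − (3/4)² = 7/16
E[Z_0] = 3
E[Z_1] = 3/4·E[Z_0] = 9/4
E[Z_2] = 3/4·E[Z_1] = 27/16
E[Z_3] = 3/4·E[Z_2] = 81/64
E[Z_4] = 3/4·E[Z_3] = 243/256
E[Z_5] = 3/4·E[Z_4] = 729/1024


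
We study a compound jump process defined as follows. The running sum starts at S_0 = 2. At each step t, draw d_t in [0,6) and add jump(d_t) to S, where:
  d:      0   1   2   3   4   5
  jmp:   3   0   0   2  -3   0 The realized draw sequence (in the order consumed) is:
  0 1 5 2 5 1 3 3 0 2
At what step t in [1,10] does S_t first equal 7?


7

t=0: S=2, d=0, jump=3, S_1=5
t=1: S=5, d=1, jump=0, S_2=5
t=2: S=5, d=5, jump=0, S_3=5
t=3: S=5, d=2, jump=0, S_4=5
t=4: S=5, d=5, jump=0, S_5=5
t=5: S=5, d=1, jump=0, S_6=5
t=6: S=5, d=3, jump=2, S_7=7
t=7: S=7, d=3, jump=2, S_8=9
t=8: S=9, d=0, jump=3, S_9=12
t=9: S=12, d=2, jump=0, S_10=12


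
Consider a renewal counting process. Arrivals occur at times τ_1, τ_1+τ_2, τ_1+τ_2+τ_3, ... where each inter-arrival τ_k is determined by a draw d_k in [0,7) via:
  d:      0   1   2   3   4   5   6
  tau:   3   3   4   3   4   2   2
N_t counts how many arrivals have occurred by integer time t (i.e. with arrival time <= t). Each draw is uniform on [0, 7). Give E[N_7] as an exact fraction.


Inter-arrival values over d=0..6: [3, 3, 4, 3, 4, 2, 2]
Each d has probability 1/7, so the pmf of τ is: f(2) = 2/7, f(3) = 3/7, f(4) = 2/7
Renewal equation for m(n) = E[N_n]: condition on τ_1 = k (if k <= n, one arrival plus a fresh copy on the remaining n−k steps): m(n) = F(n) + Σ_{k<=n} f(k)·m(n−k), where F(n) = P(τ <= n) and m(0) = 0
m(1) = F(1) = 0
m(2) = F(2) = 2/7
m(3) = F(3) = 5/7
m(4) = F(4) + f(2)·m(2) = 1 + 2/7·2/7 = 53/49
m(5) = F(5) + f(2)·m(3) + f(3)·m(2) = 1 + 2/7·5/7 + 3/7·2/7 = 65/49
m(6) = F(6) + f(2)·m(4) + f(3)·m(3) + f(4)·m(2) = 1 + 2/7·53/49 + 3/7·5/7 + 2/7·2/7 = 582/343
m(7) = F(7) + f(2)·m(5) + f(3)·m(4) + f(4)·m(3) = 1 + 2/7·65/49 + 3/7·53/49 + 2/7·5/7 = 702/343
E[N_7] = m(7) = 702/343

702/343


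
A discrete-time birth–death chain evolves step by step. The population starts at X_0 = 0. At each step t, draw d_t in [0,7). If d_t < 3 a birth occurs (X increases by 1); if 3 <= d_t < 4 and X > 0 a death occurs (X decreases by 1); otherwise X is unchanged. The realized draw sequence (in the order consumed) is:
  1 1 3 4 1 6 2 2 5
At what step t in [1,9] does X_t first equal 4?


t=0: X=0, d=1 → birth, X_1=1
t=1: X=1, d=1 → birth, X_2=2
t=2: X=2, d=3 → death, X_3=1
t=3: X=1, d=4 → hold, X_4=1
t=4: X=1, d=1 → birth, X_5=2
t=5: X=2, d=6 → hold, X_6=2
t=6: X=2, d=2 → birth, X_7=3
t=7: X=3, d=2 → birth, X_8=4
t=8: X=4, d=5 → hold, X_9=4

8


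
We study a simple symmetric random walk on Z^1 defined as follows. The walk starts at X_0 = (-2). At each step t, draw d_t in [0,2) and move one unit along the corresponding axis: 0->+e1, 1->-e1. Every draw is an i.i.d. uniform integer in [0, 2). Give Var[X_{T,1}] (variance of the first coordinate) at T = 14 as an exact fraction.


14

Outcome values over d=0..1: [1, -1]
Σy = 0, Σy² = 2, M = 2
μ = 0/2 = 0,  σ² = 2/2 − (0)² = 1
Independent increments: Var[X_14] = 14·σ² = 14·(1) = 14


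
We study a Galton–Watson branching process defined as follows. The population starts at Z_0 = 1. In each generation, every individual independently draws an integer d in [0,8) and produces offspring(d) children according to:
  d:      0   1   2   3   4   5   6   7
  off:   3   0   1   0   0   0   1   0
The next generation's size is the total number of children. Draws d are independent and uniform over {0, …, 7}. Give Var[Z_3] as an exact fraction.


203175/262144

Outcome values over d=0..7: [3, 0, 1, 0, 0, 0, 1, 0]
Σy = 5, Σy² = 11, M = 8
μ = 5/8 = 5/8,  σ² = 11/8 − (5/8)² = 63/64
V_0 = 0, E_0 = 1
V_1 = 63/64·E_0 + (5/8)²·V_0 = 63/64;  E_1 = 5/8
V_2 = 63/64·E_1 + (5/8)²·V_1 = 4095/4096;  E_2 = 25/64
V_3 = 63/64·E_2 + (5/8)²·V_2 = 203175/262144;  E_3 = 125/512


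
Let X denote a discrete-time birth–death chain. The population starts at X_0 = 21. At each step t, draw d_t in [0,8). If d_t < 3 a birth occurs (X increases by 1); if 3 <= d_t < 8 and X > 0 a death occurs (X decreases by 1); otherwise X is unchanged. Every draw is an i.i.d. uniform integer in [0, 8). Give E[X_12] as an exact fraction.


X can drop by at most 1 per step and X_0 = 21 > T = 12, so X_t >= 21 − t >= 9 > 0 for every t <= 12: the floor at 0 (the 'and X > 0' condition) never binds. Hence X_12 = X_0 + Σ_{t<12} Y_t with i.i.d. increments Y_t = y(d_t) ∈ {+1, −1, 0}.
Outcome values over d=0..7: [1, 1, 1, -1, -1, -1, -1, -1]
Σy = -2, Σy² = 8, M = 8
μ = -2/8 = -1/4,  σ² = 8/8 − (-1/4)² = 15/16
E[X_12] = 21 + 12·(-1/4) = 18

18


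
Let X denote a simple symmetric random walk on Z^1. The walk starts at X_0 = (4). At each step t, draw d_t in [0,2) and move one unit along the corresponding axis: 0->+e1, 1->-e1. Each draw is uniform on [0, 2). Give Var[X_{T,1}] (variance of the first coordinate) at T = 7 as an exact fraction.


7

Outcome values over d=0..1: [1, -1]
Σy = 0, Σy² = 2, M = 2
μ = 0/2 = 0,  σ² = 2/2 − (0)² = 1
Independent increments: Var[X_7] = 7·σ² = 7·(1) = 7


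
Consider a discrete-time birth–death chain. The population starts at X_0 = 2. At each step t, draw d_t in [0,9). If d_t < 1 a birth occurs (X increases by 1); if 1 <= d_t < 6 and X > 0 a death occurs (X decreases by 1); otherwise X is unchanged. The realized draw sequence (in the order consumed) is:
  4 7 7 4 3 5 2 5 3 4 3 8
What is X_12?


t=0: X=2, d=4 → death, X_1=1
t=1: X=1, d=7 → hold, X_2=1
t=2: X=1, d=7 → hold, X_3=1
t=3: X=1, d=4 → death, X_4=0
t=4: X=0, d=3 → hold, X_5=0
t=5: X=0, d=5 → hold, X_6=0
t=6: X=0, d=2 → hold, X_7=0
t=7: X=0, d=5 → hold, X_8=0
t=8: X=0, d=3 → hold, X_9=0
t=9: X=0, d=4 → hold, X_10=0
t=10: X=0, d=3 → hold, X_11=0
t=11: X=0, d=8 → hold, X_12=0

0


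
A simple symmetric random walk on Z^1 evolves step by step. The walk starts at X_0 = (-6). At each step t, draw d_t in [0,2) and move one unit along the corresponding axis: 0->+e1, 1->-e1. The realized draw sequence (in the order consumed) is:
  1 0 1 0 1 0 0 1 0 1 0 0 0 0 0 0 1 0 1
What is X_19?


t=0: X=(-6), d=1 → -e1, X_1=(-7)
t=1: X=(-7), d=0 → +e1, X_2=(-6)
t=2: X=(-6), d=1 → -e1, X_3=(-7)
t=3: X=(-7), d=0 → +e1, X_4=(-6)
t=4: X=(-6), d=1 → -e1, X_5=(-7)
t=5: X=(-7), d=0 → +e1, X_6=(-6)
t=6: X=(-6), d=0 → +e1, X_7=(-5)
t=7: X=(-5), d=1 → -e1, X_8=(-6)
t=8: X=(-6), d=0 → +e1, X_9=(-5)
t=9: X=(-5), d=1 → -e1, X_10=(-6)
t=10: X=(-6), d=0 → +e1, X_11=(-5)
t=11: X=(-5), d=0 → +e1, X_12=(-4)
t=12: X=(-4), d=0 → +e1, X_13=(-3)
t=13: X=(-3), d=0 → +e1, X_14=(-2)
t=14: X=(-2), d=0 → +e1, X_15=(-1)
t=15: X=(-1), d=0 → +e1, X_16=(0)
t=16: X=(0), d=1 → -e1, X_17=(-1)
t=17: X=(-1), d=0 → +e1, X_18=(0)
t=18: X=(0), d=1 → -e1, X_19=(-1)

(-1)


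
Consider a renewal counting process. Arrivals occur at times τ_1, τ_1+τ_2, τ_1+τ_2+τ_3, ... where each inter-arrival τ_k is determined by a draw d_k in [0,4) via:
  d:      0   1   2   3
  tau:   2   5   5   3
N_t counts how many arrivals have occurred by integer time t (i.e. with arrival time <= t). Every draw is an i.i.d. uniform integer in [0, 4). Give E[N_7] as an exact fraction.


25/16

Inter-arrival values over d=0..3: [2, 5, 5, 3]
Each d has probability 1/4, so the pmf of τ is: f(2) = 1/4, f(3) = 1/4, f(5) = 1/2
Renewal equation for m(n) = E[N_n]: condition on τ_1 = k (if k <= n, one arrival plus a fresh copy on the remaining n−k steps): m(n) = F(n) + Σ_{k<=n} f(k)·m(n−k), where F(n) = P(τ <= n) and m(0) = 0
m(1) = F(1) = 0
m(2) = F(2) = 1/4
m(3) = F(3) = 1/2
m(4) = F(4) + f(2)·m(2) = 1/2 + 1/4·1/4 = 9/16
m(5) = F(5) + f(2)·m(3) + f(3)·m(2) = 1 + 1/4·1/2 + 1/4·1/4 = 19/16
m(6) = F(6) + f(2)·m(4) + f(3)·m(3) = 1 + 1/4·9/16 + 1/4·1/2 = 81/64
m(7) = F(7) + f(2)·m(5) + f(3)·m(4) + f(5)·m(2) = 1 + 1/4·19/16 + 1/4·9/16 + 1/2·1/4 = 25/16
E[N_7] = m(7) = 25/16


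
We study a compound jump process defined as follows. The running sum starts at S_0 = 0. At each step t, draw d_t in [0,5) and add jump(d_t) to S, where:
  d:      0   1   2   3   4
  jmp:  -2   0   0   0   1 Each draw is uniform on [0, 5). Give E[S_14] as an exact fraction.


Outcome values over d=0..4: [-2, 0, 0, 0, 1]
Σy = -1, Σy² = 5, M = 5
μ = -1/5 = -1/5,  σ² = 5/5 − (-1/5)² = 24/25
E[S_14] = 0 + 14·(-1/5) = -14/5

-14/5


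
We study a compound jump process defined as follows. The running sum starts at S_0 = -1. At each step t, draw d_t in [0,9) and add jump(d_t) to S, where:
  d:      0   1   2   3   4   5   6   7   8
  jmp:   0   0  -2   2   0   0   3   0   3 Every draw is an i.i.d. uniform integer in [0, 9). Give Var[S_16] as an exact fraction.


Outcome values over d=0..8: [0, 0, -2, 2, 0, 0, 3, 0, 3]
Σy = 6, Σy² = 26, M = 9
μ = 6/9 = 2/3,  σ² = 26/9 − (2/3)² = 22/9
Independent increments: Var[S_16] = 16·σ² = 16·(22/9) = 352/9

352/9


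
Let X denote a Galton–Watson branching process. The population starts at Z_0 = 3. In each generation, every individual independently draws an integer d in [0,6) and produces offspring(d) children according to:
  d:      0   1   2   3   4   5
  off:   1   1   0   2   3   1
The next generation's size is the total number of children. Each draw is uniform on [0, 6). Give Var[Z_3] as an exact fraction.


Outcome values over d=0..5: [1, 1, 0, 2, 3, 1]
Σy = 8, Σy² = 16, M = 6
μ = 8/6 = 4/3,  σ² = 16/6 − (4/3)² = 8/9
V_0 = 0, E_0 = 3
V_1 = 8/9·E_0 + (4/3)²·V_0 = 8/3;  E_1 = 4
V_2 = 8/9·E_1 + (4/3)²·V_1 = 224/27;  E_2 = 16/3
V_3 = 8/9·E_2 + (4/3)²·V_2 = 4736/243;  E_3 = 64/9

4736/243


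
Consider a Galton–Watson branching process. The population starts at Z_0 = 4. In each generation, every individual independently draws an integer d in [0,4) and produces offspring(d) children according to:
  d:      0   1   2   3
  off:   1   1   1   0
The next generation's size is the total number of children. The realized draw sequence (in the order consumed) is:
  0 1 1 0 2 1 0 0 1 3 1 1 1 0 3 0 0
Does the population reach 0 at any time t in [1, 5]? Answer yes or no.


no

gen 0: Z_0=4, draws=[0, 1, 1, 0], offspring=[1, 1, 1, 1], Z_1=4
gen 1: Z_1=4, draws=[2, 1, 0, 0], offspring=[1, 1, 1, 1], Z_2=4
gen 2: Z_2=4, draws=[1, 3, 1, 1], offspring=[1, 0, 1, 1], Z_3=3
gen 3: Z_3=3, draws=[1, 0, 3], offspring=[1, 1, 0], Z_4=2
gen 4: Z_4=2, draws=[0, 0], offspring=[1, 1], Z_5=2


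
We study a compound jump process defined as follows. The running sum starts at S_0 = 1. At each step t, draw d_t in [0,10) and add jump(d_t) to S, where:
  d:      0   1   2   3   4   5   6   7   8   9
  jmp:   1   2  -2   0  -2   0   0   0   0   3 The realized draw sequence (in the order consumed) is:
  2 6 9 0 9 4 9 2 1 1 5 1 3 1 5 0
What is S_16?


14

t=0: S=1, d=2, jump=-2, S_1=-1
t=1: S=-1, d=6, jump=0, S_2=-1
t=2: S=-1, d=9, jump=3, S_3=2
t=3: S=2, d=0, jump=1, S_4=3
t=4: S=3, d=9, jump=3, S_5=6
t=5: S=6, d=4, jump=-2, S_6=4
t=6: S=4, d=9, jump=3, S_7=7
t=7: S=7, d=2, jump=-2, S_8=5
t=8: S=5, d=1, jump=2, S_9=7
t=9: S=7, d=1, jump=2, S_10=9
t=10: S=9, d=5, jump=0, S_11=9
t=11: S=9, d=1, jump=2, S_12=11
t=12: S=11, d=3, jump=0, S_13=11
t=13: S=11, d=1, jump=2, S_14=13
t=14: S=13, d=5, jump=0, S_15=13
t=15: S=13, d=0, jump=1, S_16=14


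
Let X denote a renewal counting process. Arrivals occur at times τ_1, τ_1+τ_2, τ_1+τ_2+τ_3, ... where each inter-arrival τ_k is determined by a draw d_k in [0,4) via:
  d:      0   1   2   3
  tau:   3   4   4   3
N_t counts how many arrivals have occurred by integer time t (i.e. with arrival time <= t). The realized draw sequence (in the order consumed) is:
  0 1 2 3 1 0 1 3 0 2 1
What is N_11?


draw d_1=0: τ_1=3, arrival time A_1=3
draw d_2=1: τ_2=4, arrival time A_2=7
draw d_3=2: τ_3=4, arrival time A_3=11
draw d_4=3: τ_4=3, arrival time A_4=14
draw d_5=1: τ_5=4, arrival time A_5=18
draw d_6=0: τ_6=3, arrival time A_6=21
draw d_7=1: τ_7=4, arrival time A_7=25
draw d_8=3: τ_8=3, arrival time A_8=28
draw d_9=0: τ_9=3, arrival time A_9=31
draw d_10=2: τ_10=4, arrival time A_10=35
draw d_11=1: τ_11=4, arrival time A_11=39
N_t over t=0..11: 0:0 1:0 2:0 3:1 4:1 5:1 6:1 7:2 8:2 9:2 10:2 11:3

3


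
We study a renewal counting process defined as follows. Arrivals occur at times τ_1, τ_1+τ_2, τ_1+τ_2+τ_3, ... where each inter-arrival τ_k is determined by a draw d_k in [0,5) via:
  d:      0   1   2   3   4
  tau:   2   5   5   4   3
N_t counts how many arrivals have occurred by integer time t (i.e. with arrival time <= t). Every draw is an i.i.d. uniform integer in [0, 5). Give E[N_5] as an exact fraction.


Inter-arrival values over d=0..4: [2, 5, 5, 4, 3]
Each d has probability 1/5, so the pmf of τ is: f(2) = 1/5, f(3) = 1/5, f(4) = 1/5, f(5) = 2/5
Renewal equation for m(n) = E[N_n]: condition on τ_1 = k (if k <= n, one arrival plus a fresh copy on the remaining n−k steps): m(n) = F(n) + Σ_{k<=n} f(k)·m(n−k), where F(n) = P(τ <= n) and m(0) = 0
m(1) = F(1) = 0
m(2) = F(2) = 1/5
m(3) = F(3) = 2/5
m(4) = F(4) + f(2)·m(2) = 3/5 + 1/5·1/5 = 16/25
m(5) = F(5) + f(2)·m(3) + f(3)·m(2) = 1 + 1/5·2/5 + 1/5·1/5 = 28/25
E[N_5] = m(5) = 28/25

28/25


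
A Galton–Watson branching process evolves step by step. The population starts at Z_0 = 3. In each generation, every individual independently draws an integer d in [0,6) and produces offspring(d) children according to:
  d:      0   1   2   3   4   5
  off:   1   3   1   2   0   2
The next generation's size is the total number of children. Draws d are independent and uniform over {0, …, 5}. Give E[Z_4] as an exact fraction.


243/16

Outcome values over d=0..5: [1, 3, 1, 2, 0, 2]
Σy = 9, Σy² = 19, M = 6
μ = 9/6 = 3/2,  σ² = 19/6 − (3/2)² = 11/12
E[Z_0] = 3
E[Z_1] = 3/2·E[Z_0] = 9/2
E[Z_2] = 3/2·E[Z_1] = 27/4
E[Z_3] = 3/2·E[Z_2] = 81/8
E[Z_4] = 3/2·E[Z_3] = 243/16


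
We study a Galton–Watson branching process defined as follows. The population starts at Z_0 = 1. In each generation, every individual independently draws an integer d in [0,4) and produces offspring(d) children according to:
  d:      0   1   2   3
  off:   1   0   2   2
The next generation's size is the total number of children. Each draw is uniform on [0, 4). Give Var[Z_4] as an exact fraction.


507375/65536

Outcome values over d=0..3: [1, 0, 2, 2]
Σy = 5, Σy² = 9, M = 4
μ = 5/4 = 5/4,  σ² = 9/4 − (5/4)² = 11/16
V_0 = 0, E_0 = 1
V_1 = 11/16·E_0 + (5/4)²·V_0 = 11/16;  E_1 = 5/4
V_2 = 11/16·E_1 + (5/4)²·V_1 = 495/256;  E_2 = 25/16
V_3 = 11/16·E_2 + (5/4)²·V_2 = 16775/4096;  E_3 = 125/64
V_4 = 11/16·E_3 + (5/4)²·V_3 = 507375/65536;  E_4 = 625/256


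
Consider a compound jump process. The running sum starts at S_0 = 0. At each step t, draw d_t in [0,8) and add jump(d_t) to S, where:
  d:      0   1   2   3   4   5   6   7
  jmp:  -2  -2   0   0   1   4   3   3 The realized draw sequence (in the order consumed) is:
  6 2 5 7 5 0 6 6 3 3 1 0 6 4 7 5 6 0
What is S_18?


26

t=0: S=0, d=6, jump=3, S_1=3
t=1: S=3, d=2, jump=0, S_2=3
t=2: S=3, d=5, jump=4, S_3=7
t=3: S=7, d=7, jump=3, S_4=10
t=4: S=10, d=5, jump=4, S_5=14
t=5: S=14, d=0, jump=-2, S_6=12
t=6: S=12, d=6, jump=3, S_7=15
t=7: S=15, d=6, jump=3, S_8=18
t=8: S=18, d=3, jump=0, S_9=18
t=9: S=18, d=3, jump=0, S_10=18
t=10: S=18, d=1, jump=-2, S_11=16
t=11: S=16, d=0, jump=-2, S_12=14
t=12: S=14, d=6, jump=3, S_13=17
t=13: S=17, d=4, jump=1, S_14=18
t=14: S=18, d=7, jump=3, S_15=21
t=15: S=21, d=5, jump=4, S_16=25
t=16: S=25, d=6, jump=3, S_17=28
t=17: S=28, d=0, jump=-2, S_18=26


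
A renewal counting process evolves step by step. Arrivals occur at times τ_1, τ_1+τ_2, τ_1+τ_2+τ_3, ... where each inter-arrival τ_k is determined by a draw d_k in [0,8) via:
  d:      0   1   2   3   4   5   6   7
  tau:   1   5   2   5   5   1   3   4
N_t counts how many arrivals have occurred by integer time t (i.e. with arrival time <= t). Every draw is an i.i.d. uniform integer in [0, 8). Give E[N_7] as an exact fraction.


31897/16384

Inter-arrival values over d=0..7: [1, 5, 2, 5, 5, 1, 3, 4]
Each d has probability 1/8, so the pmf of τ is: f(1) = 1/4, f(2) = 1/8, f(3) = 1/8, f(4) = 1/8, f(5) = 3/8
Renewal equation for m(n) = E[N_n]: condition on τ_1 = k (if k <= n, one arrival plus a fresh copy on the remaining n−k steps): m(n) = F(n) + Σ_{k<=n} f(k)·m(n−k), where F(n) = P(τ <= n) and m(0) = 0
m(1) = F(1) = 1/4
m(2) = F(2) + f(1)·m(1) = 3/8 + 1/4·1/4 = 7/16
m(3) = F(3) + f(1)·m(2) + f(2)·m(1) = 1/2 + 1/4·7/16 + 1/8·1/4 = 41/64
m(4) = F(4) + f(1)·m(3) + f(2)·m(2) + f(3)·m(1) = 5/8 + 1/4·41/64 + 1/8·7/16 + 1/8·1/4 = 223/256
m(5) = F(5) + f(1)·m(4) + f(2)·m(3) + f(3)·m(2) + f(4)·m(1) = 1 + 1/4·223/256 + 1/8·41/64 + 1/8·7/16 + 1/8·1/4 = 1417/1024
m(6) = F(6) + f(1)·m(5) + f(2)·m(4) + f(3)·m(3) + f(4)·m(2) + f(5)·m(1) = 1 + 1/4·1417/1024 + 1/8·223/256 + 1/8·41/64 + 1/8·7/16 + 3/8·1/4 = 6895/4096
m(7) = F(7) + f(1)·m(6) + f(2)·m(5) + f(3)·m(4) + f(4)·m(3) + f(5)·m(2) = 1 + 1/4·6895/4096 + 1/8·1417/1024 + 1/8·223/256 + 1/8·41/64 + 3/8·7/16 = 31897/16384
E[N_7] = m(7) = 31897/16384


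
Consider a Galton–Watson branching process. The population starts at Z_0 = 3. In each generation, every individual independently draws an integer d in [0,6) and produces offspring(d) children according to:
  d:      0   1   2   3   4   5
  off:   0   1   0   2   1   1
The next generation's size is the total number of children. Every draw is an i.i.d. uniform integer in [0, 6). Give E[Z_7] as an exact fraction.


78125/93312

Outcome values over d=0..5: [0, 1, 0, 2, 1, 1]
Σy = 5, Σy² = 7, M = 6
μ = 5/6 = 5/6,  σ² = 7/6 − (5/6)² = 17/36
E[Z_0] = 3
E[Z_1] = 5/6·E[Z_0] = 5/2
E[Z_2] = 5/6·E[Z_1] = 25/12
E[Z_3] = 5/6·E[Z_2] = 125/72
E[Z_4] = 5/6·E[Z_3] = 625/432
E[Z_5] = 5/6·E[Z_4] = 3125/2592
E[Z_6] = 5/6·E[Z_5] = 15625/15552
E[Z_7] = 5/6·E[Z_6] = 78125/93312


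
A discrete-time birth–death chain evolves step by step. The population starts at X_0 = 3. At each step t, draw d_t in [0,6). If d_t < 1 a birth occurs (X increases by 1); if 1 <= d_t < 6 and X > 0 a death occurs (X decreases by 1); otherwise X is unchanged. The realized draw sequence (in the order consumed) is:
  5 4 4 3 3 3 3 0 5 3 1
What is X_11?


t=0: X=3, d=5 → death, X_1=2
t=1: X=2, d=4 → death, X_2=1
t=2: X=1, d=4 → death, X_3=0
t=3: X=0, d=3 → hold, X_4=0
t=4: X=0, d=3 → hold, X_5=0
t=5: X=0, d=3 → hold, X_6=0
t=6: X=0, d=3 → hold, X_7=0
t=7: X=0, d=0 → birth, X_8=1
t=8: X=1, d=5 → death, X_9=0
t=9: X=0, d=3 → hold, X_10=0
t=10: X=0, d=1 → hold, X_11=0

0


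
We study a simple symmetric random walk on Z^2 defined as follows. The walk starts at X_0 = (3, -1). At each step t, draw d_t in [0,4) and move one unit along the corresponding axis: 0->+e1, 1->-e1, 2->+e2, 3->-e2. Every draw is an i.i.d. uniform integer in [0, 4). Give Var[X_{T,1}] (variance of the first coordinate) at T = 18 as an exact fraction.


9

Outcome values over d=0..3: [1, -1, 0, 0]
Σy = 0, Σy² = 2, M = 4
μ = 0/4 = 0,  σ² = 2/4 − (0)² = 1/2
Independent increments: Var[X_18] = 18·σ² = 18·(1/2) = 9


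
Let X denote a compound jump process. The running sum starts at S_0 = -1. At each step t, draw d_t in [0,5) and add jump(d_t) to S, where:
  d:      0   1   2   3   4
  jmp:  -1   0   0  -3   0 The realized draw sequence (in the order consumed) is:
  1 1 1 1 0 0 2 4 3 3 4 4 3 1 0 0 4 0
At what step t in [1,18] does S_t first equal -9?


10

t=0: S=-1, d=1, jump=0, S_1=-1
t=1: S=-1, d=1, jump=0, S_2=-1
t=2: S=-1, d=1, jump=0, S_3=-1
t=3: S=-1, d=1, jump=0, S_4=-1
t=4: S=-1, d=0, jump=-1, S_5=-2
t=5: S=-2, d=0, jump=-1, S_6=-3
t=6: S=-3, d=2, jump=0, S_7=-3
t=7: S=-3, d=4, jump=0, S_8=-3
t=8: S=-3, d=3, jump=-3, S_9=-6
t=9: S=-6, d=3, jump=-3, S_10=-9
t=10: S=-9, d=4, jump=0, S_11=-9
t=11: S=-9, d=4, jump=0, S_12=-9
t=12: S=-9, d=3, jump=-3, S_13=-12
t=13: S=-12, d=1, jump=0, S_14=-12
t=14: S=-12, d=0, jump=-1, S_15=-13
t=15: S=-13, d=0, jump=-1, S_16=-14
t=16: S=-14, d=4, jump=0, S_17=-14
t=17: S=-14, d=0, jump=-1, S_18=-15


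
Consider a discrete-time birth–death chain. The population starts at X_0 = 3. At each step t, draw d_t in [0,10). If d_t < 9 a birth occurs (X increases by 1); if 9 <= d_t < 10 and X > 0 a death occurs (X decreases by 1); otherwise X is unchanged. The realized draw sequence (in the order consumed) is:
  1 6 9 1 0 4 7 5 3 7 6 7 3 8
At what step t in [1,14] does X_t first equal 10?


t=0: X=3, d=1 → birth, X_1=4
t=1: X=4, d=6 → birth, X_2=5
t=2: X=5, d=9 → death, X_3=4
t=3: X=4, d=1 → birth, X_4=5
t=4: X=5, d=0 → birth, X_5=6
t=5: X=6, d=4 → birth, X_6=7
t=6: X=7, d=7 → birth, X_7=8
t=7: X=8, d=5 → birth, X_8=9
t=8: X=9, d=3 → birth, X_9=10
t=9: X=10, d=7 → birth, X_10=11
t=10: X=11, d=6 → birth, X_11=12
t=11: X=12, d=7 → birth, X_12=13
t=12: X=13, d=3 → birth, X_13=14
t=13: X=14, d=8 → birth, X_14=15

9


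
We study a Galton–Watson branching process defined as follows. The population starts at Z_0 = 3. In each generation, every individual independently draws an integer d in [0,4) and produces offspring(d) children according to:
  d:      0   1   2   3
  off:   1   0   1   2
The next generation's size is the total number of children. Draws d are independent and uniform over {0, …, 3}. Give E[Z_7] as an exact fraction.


Outcome values over d=0..3: [1, 0, 1, 2]
Σy = 4, Σy² = 6, M = 4
μ = 4/4 = 1,  σ² = 6/4 − (1)² = 1/2
E[Z_0] = 3
E[Z_1] = 1·E[Z_0] = 3
E[Z_2] = 1·E[Z_1] = 3
E[Z_3] = 1·E[Z_2] = 3
E[Z_4] = 1·E[Z_3] = 3
E[Z_5] = 1·E[Z_4] = 3
E[Z_6] = 1·E[Z_5] = 3
E[Z_7] = 1·E[Z_6] = 3

3


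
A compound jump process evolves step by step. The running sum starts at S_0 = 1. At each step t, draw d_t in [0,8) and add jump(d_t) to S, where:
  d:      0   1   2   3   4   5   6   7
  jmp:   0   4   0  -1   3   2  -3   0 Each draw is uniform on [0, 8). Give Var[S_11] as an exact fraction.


Outcome values over d=0..7: [0, 4, 0, -1, 3, 2, -3, 0]
Σy = 5, Σy² = 39, M = 8
μ = 5/8 = 5/8,  σ² = 39/8 − (5/8)² = 287/64
Independent increments: Var[S_11] = 11·σ² = 11·(287/64) = 3157/64

3157/64


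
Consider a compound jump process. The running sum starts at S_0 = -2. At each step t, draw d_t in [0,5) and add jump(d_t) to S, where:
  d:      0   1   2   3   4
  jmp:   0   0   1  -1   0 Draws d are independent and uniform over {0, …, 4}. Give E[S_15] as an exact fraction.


-2

Outcome values over d=0..4: [0, 0, 1, -1, 0]
Σy = 0, Σy² = 2, M = 5
μ = 0/5 = 0,  σ² = 2/5 − (0)² = 2/5
E[S_15] = -2 + 15·(0) = -2


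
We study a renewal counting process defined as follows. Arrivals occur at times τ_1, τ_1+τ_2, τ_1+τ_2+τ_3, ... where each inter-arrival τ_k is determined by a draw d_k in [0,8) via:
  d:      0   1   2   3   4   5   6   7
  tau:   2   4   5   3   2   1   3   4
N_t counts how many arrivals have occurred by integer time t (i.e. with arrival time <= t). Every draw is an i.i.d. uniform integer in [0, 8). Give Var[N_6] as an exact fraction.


32933098639/68719476736

Inter-arrival values over d=0..7: [2, 4, 5, 3, 2, 1, 3, 4]
Each d has probability 1/8, so the pmf of τ is: f(1) = 1/8, f(2) = 1/4, f(3) = 1/4, f(4) = 1/4, f(5) = 1/8
Let p_n(j) = P(N_n = j), with p_0 = [1]. Condition on τ_1: p_n(0) = P(τ > n), and for j >= 1, p_n(j) = Σ_{k<=n} f(k)·p_{n−k}(j−1)
p_1 = [7/8, 1/8]  (j = 0..1)
p_2 = [5/8, 23/64, 1/64]  (j = 0..2)
p_3 = [3/8, 35/64, 39/512, 1/512]  (j = 0..3)
p_4 = [1/8, 43/64, 97/512, 55/4096, 1/4096]  (j = 0..4)
p_5 = [0, 39/64, 175/512, 191/4096, 71/32768, 1/32768]  (j = 0..5)
p_6 = [0, 25/64, 249/512, 463/4096, 317/32768, 87/262144, 1/262144]  (j = 0..6)
E[N_6] = Σ j·p_6(j) = 456857/262144;  E[N_6²] = Σ j²·p_6(j) = 921827/262144
Var[N_6] = 921827/262144 − (456857/262144)² = 32933098639/68719476736


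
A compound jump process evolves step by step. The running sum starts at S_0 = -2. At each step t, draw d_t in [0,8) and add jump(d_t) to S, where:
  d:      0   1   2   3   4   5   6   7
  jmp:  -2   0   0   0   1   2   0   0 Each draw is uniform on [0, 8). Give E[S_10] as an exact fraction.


Outcome values over d=0..7: [-2, 0, 0, 0, 1, 2, 0, 0]
Σy = 1, Σy² = 9, M = 8
μ = 1/8 = 1/8,  σ² = 9/8 − (1/8)² = 71/64
E[S_10] = -2 + 10·(1/8) = -3/4

-3/4


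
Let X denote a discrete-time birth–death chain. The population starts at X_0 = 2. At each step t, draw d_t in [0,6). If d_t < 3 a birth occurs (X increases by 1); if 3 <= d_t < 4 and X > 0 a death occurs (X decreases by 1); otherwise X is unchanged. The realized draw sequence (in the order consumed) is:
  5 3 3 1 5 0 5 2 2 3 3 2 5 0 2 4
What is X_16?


t=0: X=2, d=5 → hold, X_1=2
t=1: X=2, d=3 → death, X_2=1
t=2: X=1, d=3 → death, X_3=0
t=3: X=0, d=1 → birth, X_4=1
t=4: X=1, d=5 → hold, X_5=1
t=5: X=1, d=0 → birth, X_6=2
t=6: X=2, d=5 → hold, X_7=2
t=7: X=2, d=2 → birth, X_8=3
t=8: X=3, d=2 → birth, X_9=4
t=9: X=4, d=3 → death, X_10=3
t=10: X=3, d=3 → death, X_11=2
t=11: X=2, d=2 → birth, X_12=3
t=12: X=3, d=5 → hold, X_13=3
t=13: X=3, d=0 → birth, X_14=4
t=14: X=4, d=2 → birth, X_15=5
t=15: X=5, d=4 → hold, X_16=5

5


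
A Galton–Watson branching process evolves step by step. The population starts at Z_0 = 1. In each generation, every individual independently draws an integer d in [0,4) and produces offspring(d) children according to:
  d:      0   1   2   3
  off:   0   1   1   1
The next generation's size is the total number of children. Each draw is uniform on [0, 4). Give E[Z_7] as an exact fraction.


2187/16384

Outcome values over d=0..3: [0, 1, 1, 1]
Σy = 3, Σy² = 3, M = 4
μ = 3/4 = 3/4,  σ² = 3/4 − (3/4)² = 3/16
E[Z_0] = 1
E[Z_1] = 3/4·E[Z_0] = 3/4
E[Z_2] = 3/4·E[Z_1] = 9/16
E[Z_3] = 3/4·E[Z_2] = 27/64
E[Z_4] = 3/4·E[Z_3] = 81/256
E[Z_5] = 3/4·E[Z_4] = 243/1024
E[Z_6] = 3/4·E[Z_5] = 729/4096
E[Z_7] = 3/4·E[Z_6] = 2187/16384


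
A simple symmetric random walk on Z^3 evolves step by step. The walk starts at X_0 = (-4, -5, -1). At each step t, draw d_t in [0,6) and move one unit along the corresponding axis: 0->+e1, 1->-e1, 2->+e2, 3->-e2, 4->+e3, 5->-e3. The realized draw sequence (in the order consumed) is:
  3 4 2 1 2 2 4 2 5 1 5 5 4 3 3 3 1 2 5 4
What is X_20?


(-7, -4, -1)

t=0: X=(-4, -5, -1), d=3 → -e2, X_1=(-4, -6, -1)
t=1: X=(-4, -6, -1), d=4 → +e3, X_2=(-4, -6, 0)
t=2: X=(-4, -6, 0), d=2 → +e2, X_3=(-4, -5, 0)
t=3: X=(-4, -5, 0), d=1 → -e1, X_4=(-5, -5, 0)
t=4: X=(-5, -5, 0), d=2 → +e2, X_5=(-5, -4, 0)
t=5: X=(-5, -4, 0), d=2 → +e2, X_6=(-5, -3, 0)
t=6: X=(-5, -3, 0), d=4 → +e3, X_7=(-5, -3, 1)
t=7: X=(-5, -3, 1), d=2 → +e2, X_8=(-5, -2, 1)
t=8: X=(-5, -2, 1), d=5 → -e3, X_9=(-5, -2, 0)
t=9: X=(-5, -2, 0), d=1 → -e1, X_10=(-6, -2, 0)
t=10: X=(-6, -2, 0), d=5 → -e3, X_11=(-6, -2, -1)
t=11: X=(-6, -2, -1), d=5 → -e3, X_12=(-6, -2, -2)
t=12: X=(-6, -2, -2), d=4 → +e3, X_13=(-6, -2, -1)
t=13: X=(-6, -2, -1), d=3 → -e2, X_14=(-6, -3, -1)
t=14: X=(-6, -3, -1), d=3 → -e2, X_15=(-6, -4, -1)
t=15: X=(-6, -4, -1), d=3 → -e2, X_16=(-6, -5, -1)
t=16: X=(-6, -5, -1), d=1 → -e1, X_17=(-7, -5, -1)
t=17: X=(-7, -5, -1), d=2 → +e2, X_18=(-7, -4, -1)
t=18: X=(-7, -4, -1), d=5 → -e3, X_19=(-7, -4, -2)
t=19: X=(-7, -4, -2), d=4 → +e3, X_20=(-7, -4, -1)


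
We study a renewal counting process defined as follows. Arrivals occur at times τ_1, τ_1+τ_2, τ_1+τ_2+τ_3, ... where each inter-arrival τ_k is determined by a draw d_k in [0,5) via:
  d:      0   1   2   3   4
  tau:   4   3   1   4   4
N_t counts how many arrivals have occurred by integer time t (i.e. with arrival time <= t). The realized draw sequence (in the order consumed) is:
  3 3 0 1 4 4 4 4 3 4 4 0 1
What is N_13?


draw d_1=3: τ_1=4, arrival time A_1=4
draw d_2=3: τ_2=4, arrival time A_2=8
draw d_3=0: τ_3=4, arrival time A_3=12
draw d_4=1: τ_4=3, arrival time A_4=15
draw d_5=4: τ_5=4, arrival time A_5=19
draw d_6=4: τ_6=4, arrival time A_6=23
draw d_7=4: τ_7=4, arrival time A_7=27
draw d_8=4: τ_8=4, arrival time A_8=31
draw d_9=3: τ_9=4, arrival time A_9=35
draw d_10=4: τ_10=4, arrival time A_10=39
draw d_11=4: τ_11=4, arrival time A_11=43
draw d_12=0: τ_12=4, arrival time A_12=47
draw d_13=1: τ_13=3, arrival time A_13=50
N_t over t=0..13: 0:0 1:0 2:0 3:0 4:1 5:1 6:1 7:1 8:2 9:2 10:2 11:2 12:3 13:3

3


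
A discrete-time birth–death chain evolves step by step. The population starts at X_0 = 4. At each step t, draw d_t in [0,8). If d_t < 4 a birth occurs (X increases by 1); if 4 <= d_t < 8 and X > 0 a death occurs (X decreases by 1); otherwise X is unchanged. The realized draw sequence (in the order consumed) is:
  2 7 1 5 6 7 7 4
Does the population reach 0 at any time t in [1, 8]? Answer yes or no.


yes

t=0: X=4, d=2 → birth, X_1=5
t=1: X=5, d=7 → death, X_2=4
t=2: X=4, d=1 → birth, X_3=5
t=3: X=5, d=5 → death, X_4=4
t=4: X=4, d=6 → death, X_5=3
t=5: X=3, d=7 → death, X_6=2
t=6: X=2, d=7 → death, X_7=1
t=7: X=1, d=4 → death, X_8=0


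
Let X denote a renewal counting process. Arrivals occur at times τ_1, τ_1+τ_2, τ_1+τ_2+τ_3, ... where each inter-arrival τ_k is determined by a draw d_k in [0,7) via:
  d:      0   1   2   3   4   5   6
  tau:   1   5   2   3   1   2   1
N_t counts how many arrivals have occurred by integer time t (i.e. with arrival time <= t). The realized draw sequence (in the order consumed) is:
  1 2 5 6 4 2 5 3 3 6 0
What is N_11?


draw d_1=1: τ_1=5, arrival time A_1=5
draw d_2=2: τ_2=2, arrival time A_2=7
draw d_3=5: τ_3=2, arrival time A_3=9
draw d_4=6: τ_4=1, arrival time A_4=10
draw d_5=4: τ_5=1, arrival time A_5=11
draw d_6=2: τ_6=2, arrival time A_6=13
draw d_7=5: τ_7=2, arrival time A_7=15
draw d_8=3: τ_8=3, arrival time A_8=18
draw d_9=3: τ_9=3, arrival time A_9=21
draw d_10=6: τ_10=1, arrival time A_10=22
draw d_11=0: τ_11=1, arrival time A_11=23
N_t over t=0..11: 0:0 1:0 2:0 3:0 4:0 5:1 6:1 7:2 8:2 9:3 10:4 11:5

5


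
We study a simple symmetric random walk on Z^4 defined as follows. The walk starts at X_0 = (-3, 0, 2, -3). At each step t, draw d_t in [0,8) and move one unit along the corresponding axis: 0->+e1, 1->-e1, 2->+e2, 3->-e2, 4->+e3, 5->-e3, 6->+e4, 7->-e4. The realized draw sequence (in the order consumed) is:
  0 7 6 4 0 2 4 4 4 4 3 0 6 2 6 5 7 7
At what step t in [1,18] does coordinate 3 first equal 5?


t=0: X=(-3, 0, 2, -3), d=0 → +e1, X_1=(-2, 0, 2, -3)
t=1: X=(-2, 0, 2, -3), d=7 → -e4, X_2=(-2, 0, 2, -4)
t=2: X=(-2, 0, 2, -4), d=6 → +e4, X_3=(-2, 0, 2, -3)
t=3: X=(-2, 0, 2, -3), d=4 → +e3, X_4=(-2, 0, 3, -3)
t=4: X=(-2, 0, 3, -3), d=0 → +e1, X_5=(-1, 0, 3, -3)
t=5: X=(-1, 0, 3, -3), d=2 → +e2, X_6=(-1, 1, 3, -3)
t=6: X=(-1, 1, 3, -3), d=4 → +e3, X_7=(-1, 1, 4, -3)
t=7: X=(-1, 1, 4, -3), d=4 → +e3, X_8=(-1, 1, 5, -3)
t=8: X=(-1, 1, 5, -3), d=4 → +e3, X_9=(-1, 1, 6, -3)
t=9: X=(-1, 1, 6, -3), d=4 → +e3, X_10=(-1, 1, 7, -3)
t=10: X=(-1, 1, 7, -3), d=3 → -e2, X_11=(-1, 0, 7, -3)
t=11: X=(-1, 0, 7, -3), d=0 → +e1, X_12=(0, 0, 7, -3)
t=12: X=(0, 0, 7, -3), d=6 → +e4, X_13=(0, 0, 7, -2)
t=13: X=(0, 0, 7, -2), d=2 → +e2, X_14=(0, 1, 7, -2)
t=14: X=(0, 1, 7, -2), d=6 → +e4, X_15=(0, 1, 7, -1)
t=15: X=(0, 1, 7, -1), d=5 → -e3, X_16=(0, 1, 6, -1)
t=16: X=(0, 1, 6, -1), d=7 → -e4, X_17=(0, 1, 6, -2)
t=17: X=(0, 1, 6, -2), d=7 → -e4, X_18=(0, 1, 6, -3)

8


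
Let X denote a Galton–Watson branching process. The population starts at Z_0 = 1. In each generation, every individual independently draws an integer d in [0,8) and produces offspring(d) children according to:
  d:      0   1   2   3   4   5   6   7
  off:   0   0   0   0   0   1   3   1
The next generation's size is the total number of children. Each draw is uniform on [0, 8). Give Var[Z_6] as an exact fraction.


Outcome values over d=0..7: [0, 0, 0, 0, 0, 1, 3, 1]
Σy = 5, Σy² = 11, M = 8
μ = 5/8 = 5/8,  σ² = 11/8 − (5/8)² = 63/64
V_0 = 0, E_0 = 1
V_1 = 63/64·E_0 + (5/8)²·V_0 = 63/64;  E_1 = 5/8
V_2 = 63/64·E_1 + (5/8)²·V_1 = 4095/4096;  E_2 = 25/64
V_3 = 63/64·E_2 + (5/8)²·V_2 = 203175/262144;  E_3 = 125/512
V_4 = 63/64·E_3 + (5/8)²·V_3 = 9111375/16777216;  E_4 = 625/4096
V_5 = 63/64·E_4 + (5/8)²·V_4 = 389064375/1073741824;  E_5 = 3125/32768
V_6 = 63/64·E_5 + (5/8)²·V_5 = 16177809375/68719476736;  E_6 = 15625/262144

16177809375/68719476736


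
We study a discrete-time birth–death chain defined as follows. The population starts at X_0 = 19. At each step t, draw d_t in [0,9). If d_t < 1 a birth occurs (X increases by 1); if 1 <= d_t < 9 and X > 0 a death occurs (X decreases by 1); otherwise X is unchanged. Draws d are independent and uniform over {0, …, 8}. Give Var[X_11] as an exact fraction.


X can drop by at most 1 per step and X_0 = 19 > T = 11, so X_t >= 19 − t >= 8 > 0 for every t <= 11: the floor at 0 (the 'and X > 0' condition) never binds. Hence X_11 = X_0 + Σ_{t<11} Y_t with i.i.d. increments Y_t = y(d_t) ∈ {+1, −1, 0}.
Outcome values over d=0..8: [1, -1, -1, -1, -1, -1, -1, -1, -1]
Σy = -7, Σy² = 9, M = 9
μ = -7/9 = -7/9,  σ² = 9/9 − (-7/9)² = 32/81
Independent increments: Var[X_11] = 11·σ² = 11·(32/81) = 352/81

352/81


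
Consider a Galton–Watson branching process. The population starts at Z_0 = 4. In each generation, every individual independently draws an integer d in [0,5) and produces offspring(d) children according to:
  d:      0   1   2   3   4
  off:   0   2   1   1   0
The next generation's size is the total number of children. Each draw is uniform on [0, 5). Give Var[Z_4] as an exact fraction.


Outcome values over d=0..4: [0, 2, 1, 1, 0]
Σy = 4, Σy² = 6, M = 5
μ = 4/5 = 4/5,  σ² = 6/5 − (4/5)² = 14/25
V_0 = 0, E_0 = 4
V_1 = 14/25·E_0 + (4/5)²·V_0 = 56/25;  E_1 = 16/5
V_2 = 14/25·E_1 + (4/5)²·V_1 = 2016/625;  E_2 = 64/25
V_3 = 14/25·E_2 + (4/5)²·V_2 = 54656/15625;  E_3 = 256/125
V_4 = 14/25·E_3 + (4/5)²·V_3 = 1322496/390625;  E_4 = 1024/625

1322496/390625


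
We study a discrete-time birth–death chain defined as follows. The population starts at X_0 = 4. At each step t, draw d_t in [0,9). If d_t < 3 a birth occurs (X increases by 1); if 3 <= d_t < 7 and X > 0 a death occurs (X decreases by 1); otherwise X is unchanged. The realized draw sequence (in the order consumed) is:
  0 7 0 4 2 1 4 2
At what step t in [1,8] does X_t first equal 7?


t=0: X=4, d=0 → birth, X_1=5
t=1: X=5, d=7 → hold, X_2=5
t=2: X=5, d=0 → birth, X_3=6
t=3: X=6, d=4 → death, X_4=5
t=4: X=5, d=2 → birth, X_5=6
t=5: X=6, d=1 → birth, X_6=7
t=6: X=7, d=4 → death, X_7=6
t=7: X=6, d=2 → birth, X_8=7

6


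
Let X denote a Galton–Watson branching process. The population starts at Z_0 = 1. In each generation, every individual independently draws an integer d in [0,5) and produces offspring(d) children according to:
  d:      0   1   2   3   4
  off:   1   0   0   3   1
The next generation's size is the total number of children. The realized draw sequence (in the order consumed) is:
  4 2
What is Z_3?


gen 0: Z_0=1, draws=[4], offspring=[1], Z_1=1
gen 1: Z_1=1, draws=[2], offspring=[0], Z_2=0
gen 2: Z_2=0, draws=[], offspring=[], Z_3=0

0


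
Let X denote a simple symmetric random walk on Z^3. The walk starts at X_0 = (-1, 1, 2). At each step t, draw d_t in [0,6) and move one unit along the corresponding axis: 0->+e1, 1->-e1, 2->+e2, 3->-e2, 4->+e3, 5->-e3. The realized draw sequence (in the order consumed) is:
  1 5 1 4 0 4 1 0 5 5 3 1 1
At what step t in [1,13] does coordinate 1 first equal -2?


t=0: X=(-1, 1, 2), d=1 → -e1, X_1=(-2, 1, 2)
t=1: X=(-2, 1, 2), d=5 → -e3, X_2=(-2, 1, 1)
t=2: X=(-2, 1, 1), d=1 → -e1, X_3=(-3, 1, 1)
t=3: X=(-3, 1, 1), d=4 → +e3, X_4=(-3, 1, 2)
t=4: X=(-3, 1, 2), d=0 → +e1, X_5=(-2, 1, 2)
t=5: X=(-2, 1, 2), d=4 → +e3, X_6=(-2, 1, 3)
t=6: X=(-2, 1, 3), d=1 → -e1, X_7=(-3, 1, 3)
t=7: X=(-3, 1, 3), d=0 → +e1, X_8=(-2, 1, 3)
t=8: X=(-2, 1, 3), d=5 → -e3, X_9=(-2, 1, 2)
t=9: X=(-2, 1, 2), d=5 → -e3, X_10=(-2, 1, 1)
t=10: X=(-2, 1, 1), d=3 → -e2, X_11=(-2, 0, 1)
t=11: X=(-2, 0, 1), d=1 → -e1, X_12=(-3, 0, 1)
t=12: X=(-3, 0, 1), d=1 → -e1, X_13=(-4, 0, 1)

1


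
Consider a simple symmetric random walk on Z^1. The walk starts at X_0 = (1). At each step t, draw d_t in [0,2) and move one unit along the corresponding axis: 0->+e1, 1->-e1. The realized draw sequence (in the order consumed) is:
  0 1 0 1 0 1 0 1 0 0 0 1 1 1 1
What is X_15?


t=0: X=(1), d=0 → +e1, X_1=(2)
t=1: X=(2), d=1 → -e1, X_2=(1)
t=2: X=(1), d=0 → +e1, X_3=(2)
t=3: X=(2), d=1 → -e1, X_4=(1)
t=4: X=(1), d=0 → +e1, X_5=(2)
t=5: X=(2), d=1 → -e1, X_6=(1)
t=6: X=(1), d=0 → +e1, X_7=(2)
t=7: X=(2), d=1 → -e1, X_8=(1)
t=8: X=(1), d=0 → +e1, X_9=(2)
t=9: X=(2), d=0 → +e1, X_10=(3)
t=10: X=(3), d=0 → +e1, X_11=(4)
t=11: X=(4), d=1 → -e1, X_12=(3)
t=12: X=(3), d=1 → -e1, X_13=(2)
t=13: X=(2), d=1 → -e1, X_14=(1)
t=14: X=(1), d=1 → -e1, X_15=(0)

(0)
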